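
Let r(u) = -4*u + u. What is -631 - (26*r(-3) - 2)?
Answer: -863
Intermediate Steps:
r(u) = -3*u
-631 - (26*r(-3) - 2) = -631 - (26*(-3*(-3)) - 2) = -631 - (26*9 - 2) = -631 - (234 - 2) = -631 - 1*232 = -631 - 232 = -863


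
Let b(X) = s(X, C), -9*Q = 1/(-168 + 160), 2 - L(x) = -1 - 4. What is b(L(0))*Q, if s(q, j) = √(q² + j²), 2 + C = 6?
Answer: √65/72 ≈ 0.11198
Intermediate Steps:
L(x) = 7 (L(x) = 2 - (-1 - 4) = 2 - 1*(-5) = 2 + 5 = 7)
Q = 1/72 (Q = -1/(9*(-168 + 160)) = -⅑/(-8) = -⅑*(-⅛) = 1/72 ≈ 0.013889)
C = 4 (C = -2 + 6 = 4)
s(q, j) = √(j² + q²)
b(X) = √(16 + X²) (b(X) = √(4² + X²) = √(16 + X²))
b(L(0))*Q = √(16 + 7²)*(1/72) = √(16 + 49)*(1/72) = √65*(1/72) = √65/72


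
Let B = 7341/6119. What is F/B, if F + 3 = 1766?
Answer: 10787797/7341 ≈ 1469.5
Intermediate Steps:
B = 7341/6119 (B = 7341*(1/6119) = 7341/6119 ≈ 1.1997)
F = 1763 (F = -3 + 1766 = 1763)
F/B = 1763/(7341/6119) = 1763*(6119/7341) = 10787797/7341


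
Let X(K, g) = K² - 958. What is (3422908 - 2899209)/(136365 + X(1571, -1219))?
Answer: 523699/2603448 ≈ 0.20116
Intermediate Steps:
X(K, g) = -958 + K²
(3422908 - 2899209)/(136365 + X(1571, -1219)) = (3422908 - 2899209)/(136365 + (-958 + 1571²)) = 523699/(136365 + (-958 + 2468041)) = 523699/(136365 + 2467083) = 523699/2603448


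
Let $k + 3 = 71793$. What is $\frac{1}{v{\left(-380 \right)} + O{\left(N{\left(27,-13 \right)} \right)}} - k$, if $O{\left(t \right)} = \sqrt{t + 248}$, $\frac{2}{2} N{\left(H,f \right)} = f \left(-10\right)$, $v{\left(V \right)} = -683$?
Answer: $- \frac{33462109373}{466111} - \frac{3 \sqrt{42}}{466111} \approx -71790.0$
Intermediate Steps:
$k = 71790$ ($k = -3 + 71793 = 71790$)
$N{\left(H,f \right)} = - 10 f$ ($N{\left(H,f \right)} = f \left(-10\right) = - 10 f$)
$O{\left(t \right)} = \sqrt{248 + t}$
$\frac{1}{v{\left(-380 \right)} + O{\left(N{\left(27,-13 \right)} \right)}} - k = \frac{1}{-683 + \sqrt{248 - -130}} - 71790 = \frac{1}{-683 + \sqrt{248 + 130}} - 71790 = \frac{1}{-683 + \sqrt{378}} - 71790 = \frac{1}{-683 + 3 \sqrt{42}} - 71790 = -71790 + \frac{1}{-683 + 3 \sqrt{42}}$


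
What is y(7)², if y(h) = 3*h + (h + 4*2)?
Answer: 1296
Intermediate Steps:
y(h) = 8 + 4*h (y(h) = 3*h + (h + 8) = 3*h + (8 + h) = 8 + 4*h)
y(7)² = (8 + 4*7)² = (8 + 28)² = 36² = 1296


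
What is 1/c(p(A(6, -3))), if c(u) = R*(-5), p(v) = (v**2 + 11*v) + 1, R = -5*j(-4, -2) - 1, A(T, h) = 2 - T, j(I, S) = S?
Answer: -1/45 ≈ -0.022222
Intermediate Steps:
R = 9 (R = -5*(-2) - 1 = 10 - 1 = 9)
p(v) = 1 + v**2 + 11*v
c(u) = -45 (c(u) = 9*(-5) = -45)
1/c(p(A(6, -3))) = 1/(-45) = -1/45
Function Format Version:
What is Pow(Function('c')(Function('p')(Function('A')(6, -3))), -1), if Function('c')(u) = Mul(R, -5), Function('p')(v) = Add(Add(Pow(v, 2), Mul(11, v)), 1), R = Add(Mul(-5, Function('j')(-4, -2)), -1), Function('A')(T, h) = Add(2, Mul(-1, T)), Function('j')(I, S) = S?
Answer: Rational(-1, 45) ≈ -0.022222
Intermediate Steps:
R = 9 (R = Add(Mul(-5, -2), -1) = Add(10, -1) = 9)
Function('p')(v) = Add(1, Pow(v, 2), Mul(11, v))
Function('c')(u) = -45 (Function('c')(u) = Mul(9, -5) = -45)
Pow(Function('c')(Function('p')(Function('A')(6, -3))), -1) = Pow(-45, -1) = Rational(-1, 45)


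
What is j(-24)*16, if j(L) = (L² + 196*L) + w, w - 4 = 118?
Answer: -64096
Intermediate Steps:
w = 122 (w = 4 + 118 = 122)
j(L) = 122 + L² + 196*L (j(L) = (L² + 196*L) + 122 = 122 + L² + 196*L)
j(-24)*16 = (122 + (-24)² + 196*(-24))*16 = (122 + 576 - 4704)*16 = -4006*16 = -64096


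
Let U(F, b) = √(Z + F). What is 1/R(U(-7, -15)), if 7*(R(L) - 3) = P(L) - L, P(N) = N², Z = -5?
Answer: 21/31 + 14*I*√3/93 ≈ 0.67742 + 0.26074*I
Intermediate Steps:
U(F, b) = √(-5 + F)
R(L) = 3 - L/7 + L²/7 (R(L) = 3 + (L² - L)/7 = 3 + (-L/7 + L²/7) = 3 - L/7 + L²/7)
1/R(U(-7, -15)) = 1/(3 - √(-5 - 7)/7 + (√(-5 - 7))²/7) = 1/(3 - 2*I*√3/7 + (√(-12))²/7) = 1/(3 - 2*I*√3/7 + (2*I*√3)²/7) = 1/(3 - 2*I*√3/7 + (⅐)*(-12)) = 1/(3 - 2*I*√3/7 - 12/7) = 1/(9/7 - 2*I*√3/7)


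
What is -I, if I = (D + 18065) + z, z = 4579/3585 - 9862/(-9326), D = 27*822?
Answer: -673042894957/16716855 ≈ -40261.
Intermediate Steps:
D = 22194
z = 39029512/16716855 (z = 4579*(1/3585) - 9862*(-1/9326) = 4579/3585 + 4931/4663 = 39029512/16716855 ≈ 2.3347)
I = 673042894957/16716855 (I = (22194 + 18065) + 39029512/16716855 = 40259 + 39029512/16716855 = 673042894957/16716855 ≈ 40261.)
-I = -1*673042894957/16716855 = -673042894957/16716855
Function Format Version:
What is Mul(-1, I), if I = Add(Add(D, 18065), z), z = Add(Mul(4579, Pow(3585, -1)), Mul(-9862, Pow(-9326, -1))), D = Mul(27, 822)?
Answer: Rational(-673042894957, 16716855) ≈ -40261.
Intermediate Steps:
D = 22194
z = Rational(39029512, 16716855) (z = Add(Mul(4579, Rational(1, 3585)), Mul(-9862, Rational(-1, 9326))) = Add(Rational(4579, 3585), Rational(4931, 4663)) = Rational(39029512, 16716855) ≈ 2.3347)
I = Rational(673042894957, 16716855) (I = Add(Add(22194, 18065), Rational(39029512, 16716855)) = Add(40259, Rational(39029512, 16716855)) = Rational(673042894957, 16716855) ≈ 40261.)
Mul(-1, I) = Mul(-1, Rational(673042894957, 16716855)) = Rational(-673042894957, 16716855)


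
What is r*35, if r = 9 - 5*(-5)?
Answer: 1190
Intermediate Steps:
r = 34 (r = 9 + 25 = 34)
r*35 = 34*35 = 1190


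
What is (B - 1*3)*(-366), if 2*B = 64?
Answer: -10614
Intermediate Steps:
B = 32 (B = (½)*64 = 32)
(B - 1*3)*(-366) = (32 - 1*3)*(-366) = (32 - 3)*(-366) = 29*(-366) = -10614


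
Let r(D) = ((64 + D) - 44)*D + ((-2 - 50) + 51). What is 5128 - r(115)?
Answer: -10396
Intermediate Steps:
r(D) = -1 + D*(20 + D) (r(D) = (20 + D)*D + (-52 + 51) = D*(20 + D) - 1 = -1 + D*(20 + D))
5128 - r(115) = 5128 - (-1 + 115**2 + 20*115) = 5128 - (-1 + 13225 + 2300) = 5128 - 1*15524 = 5128 - 15524 = -10396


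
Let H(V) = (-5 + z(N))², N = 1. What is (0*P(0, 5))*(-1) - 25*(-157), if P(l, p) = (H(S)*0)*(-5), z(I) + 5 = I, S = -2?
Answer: 3925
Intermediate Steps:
z(I) = -5 + I
H(V) = 81 (H(V) = (-5 + (-5 + 1))² = (-5 - 4)² = (-9)² = 81)
P(l, p) = 0 (P(l, p) = (81*0)*(-5) = 0*(-5) = 0)
(0*P(0, 5))*(-1) - 25*(-157) = (0*0)*(-1) - 25*(-157) = 0*(-1) + 3925 = 0 + 3925 = 3925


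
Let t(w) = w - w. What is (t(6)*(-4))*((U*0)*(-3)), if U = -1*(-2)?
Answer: 0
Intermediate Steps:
t(w) = 0
U = 2
(t(6)*(-4))*((U*0)*(-3)) = (0*(-4))*((2*0)*(-3)) = 0*(0*(-3)) = 0*0 = 0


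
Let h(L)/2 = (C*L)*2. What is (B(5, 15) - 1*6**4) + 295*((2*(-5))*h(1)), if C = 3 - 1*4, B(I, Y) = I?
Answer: 10509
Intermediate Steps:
C = -1 (C = 3 - 4 = -1)
h(L) = -4*L (h(L) = 2*(-L*2) = 2*(-2*L) = -4*L)
(B(5, 15) - 1*6**4) + 295*((2*(-5))*h(1)) = (5 - 1*6**4) + 295*((2*(-5))*(-4*1)) = (5 - 1*1296) + 295*(-10*(-4)) = (5 - 1296) + 295*40 = -1291 + 11800 = 10509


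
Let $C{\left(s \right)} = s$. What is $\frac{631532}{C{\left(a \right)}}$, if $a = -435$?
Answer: $- \frac{631532}{435} \approx -1451.8$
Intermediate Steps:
$\frac{631532}{C{\left(a \right)}} = \frac{631532}{-435} = 631532 \left(- \frac{1}{435}\right) = - \frac{631532}{435}$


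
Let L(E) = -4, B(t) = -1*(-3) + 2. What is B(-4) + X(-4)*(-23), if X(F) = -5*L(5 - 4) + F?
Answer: -363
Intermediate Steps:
B(t) = 5 (B(t) = 3 + 2 = 5)
X(F) = 20 + F (X(F) = -5*(-4) + F = 20 + F)
B(-4) + X(-4)*(-23) = 5 + (20 - 4)*(-23) = 5 + 16*(-23) = 5 - 368 = -363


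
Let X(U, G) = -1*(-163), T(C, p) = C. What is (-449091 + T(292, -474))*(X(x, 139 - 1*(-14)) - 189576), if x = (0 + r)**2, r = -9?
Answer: 85008364987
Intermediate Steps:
x = 81 (x = (0 - 9)**2 = (-9)**2 = 81)
X(U, G) = 163
(-449091 + T(292, -474))*(X(x, 139 - 1*(-14)) - 189576) = (-449091 + 292)*(163 - 189576) = -448799*(-189413) = 85008364987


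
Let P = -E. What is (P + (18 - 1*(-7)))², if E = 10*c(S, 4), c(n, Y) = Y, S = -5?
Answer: 225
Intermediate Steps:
E = 40 (E = 10*4 = 40)
P = -40 (P = -1*40 = -40)
(P + (18 - 1*(-7)))² = (-40 + (18 - 1*(-7)))² = (-40 + (18 + 7))² = (-40 + 25)² = (-15)² = 225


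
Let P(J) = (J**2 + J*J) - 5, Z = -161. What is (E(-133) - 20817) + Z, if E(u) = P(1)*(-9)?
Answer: -20951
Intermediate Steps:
P(J) = -5 + 2*J**2 (P(J) = (J**2 + J**2) - 5 = 2*J**2 - 5 = -5 + 2*J**2)
E(u) = 27 (E(u) = (-5 + 2*1**2)*(-9) = (-5 + 2*1)*(-9) = (-5 + 2)*(-9) = -3*(-9) = 27)
(E(-133) - 20817) + Z = (27 - 20817) - 161 = -20790 - 161 = -20951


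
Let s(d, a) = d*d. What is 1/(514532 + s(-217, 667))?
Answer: 1/561621 ≈ 1.7806e-6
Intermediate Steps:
s(d, a) = d²
1/(514532 + s(-217, 667)) = 1/(514532 + (-217)²) = 1/(514532 + 47089) = 1/561621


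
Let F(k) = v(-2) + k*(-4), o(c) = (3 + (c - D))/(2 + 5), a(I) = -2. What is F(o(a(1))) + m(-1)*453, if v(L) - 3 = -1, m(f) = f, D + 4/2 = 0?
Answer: -3169/7 ≈ -452.71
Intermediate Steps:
D = -2 (D = -2 + 0 = -2)
v(L) = 2 (v(L) = 3 - 1 = 2)
o(c) = 5/7 + c/7 (o(c) = (3 + (c - 1*(-2)))/(2 + 5) = (3 + (c + 2))/7 = (3 + (2 + c))*(⅐) = (5 + c)*(⅐) = 5/7 + c/7)
F(k) = 2 - 4*k (F(k) = 2 + k*(-4) = 2 - 4*k)
F(o(a(1))) + m(-1)*453 = (2 - 4*(5/7 + (⅐)*(-2))) - 1*453 = (2 - 4*(5/7 - 2/7)) - 453 = (2 - 4*3/7) - 453 = (2 - 12/7) - 453 = 2/7 - 453 = -3169/7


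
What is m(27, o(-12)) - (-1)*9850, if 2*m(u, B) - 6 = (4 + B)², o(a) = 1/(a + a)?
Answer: 11359681/1152 ≈ 9860.8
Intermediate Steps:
o(a) = 1/(2*a)
m(u, B) = 3 + (4 + B)²/2
m(27, o(-12)) - (-1)*9850 = (3 + (4 + (½)/(-12))²/2) - (-1)*9850 = (3 + (4 + (½)*(-1/12))²/2) - 1*(-9850) = (3 + (4 - 1/24)²/2) + 9850 = (3 + (95/24)²/2) + 9850 = (3 + (½)*(9025/576)) + 9850 = (3 + 9025/1152) + 9850 = 12481/1152 + 9850 = 11359681/1152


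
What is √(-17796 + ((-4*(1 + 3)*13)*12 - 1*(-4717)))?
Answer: 5*I*√623 ≈ 124.8*I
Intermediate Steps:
√(-17796 + ((-4*(1 + 3)*13)*12 - 1*(-4717))) = √(-17796 + ((-4*4*13)*12 + 4717)) = √(-17796 + (-16*13*12 + 4717)) = √(-17796 + (-208*12 + 4717)) = √(-17796 + (-2496 + 4717)) = √(-17796 + 2221) = √(-15575) = 5*I*√623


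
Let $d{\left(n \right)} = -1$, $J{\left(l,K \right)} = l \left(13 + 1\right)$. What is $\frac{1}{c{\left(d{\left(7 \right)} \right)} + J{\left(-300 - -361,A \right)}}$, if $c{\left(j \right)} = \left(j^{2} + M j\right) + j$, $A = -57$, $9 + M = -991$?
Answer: $\frac{1}{1854} \approx 0.00053937$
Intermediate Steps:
$M = -1000$ ($M = -9 - 991 = -1000$)
$J{\left(l,K \right)} = 14 l$ ($J{\left(l,K \right)} = l 14 = 14 l$)
$c{\left(j \right)} = j^{2} - 999 j$ ($c{\left(j \right)} = \left(j^{2} - 1000 j\right) + j = j^{2} - 999 j$)
$\frac{1}{c{\left(d{\left(7 \right)} \right)} + J{\left(-300 - -361,A \right)}} = \frac{1}{- (-999 - 1) + 14 \left(-300 - -361\right)} = \frac{1}{\left(-1\right) \left(-1000\right) + 14 \left(-300 + 361\right)} = \frac{1}{1000 + 14 \cdot 61} = \frac{1}{1000 + 854} = \frac{1}{1854}$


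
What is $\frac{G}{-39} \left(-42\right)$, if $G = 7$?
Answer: $\frac{98}{13} \approx 7.5385$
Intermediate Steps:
$\frac{G}{-39} \left(-42\right) = \frac{7}{-39} \left(-42\right) = 7 \left(- \frac{1}{39}\right) \left(-42\right) = \left(- \frac{7}{39}\right) \left(-42\right) = \frac{98}{13}$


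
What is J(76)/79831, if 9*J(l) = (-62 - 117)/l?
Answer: -179/54604404 ≈ -3.2781e-6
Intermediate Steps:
J(l) = -179/(9*l) (J(l) = ((-62 - 117)/l)/9 = (-179/l)/9 = -179/(9*l))
J(76)/79831 = -179/9/76/79831 = -179/9*1/76*(1/79831) = -179/684*1/79831 = -179/54604404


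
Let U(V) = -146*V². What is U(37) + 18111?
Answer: -181763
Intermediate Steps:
U(37) + 18111 = -146*37² + 18111 = -146*1369 + 18111 = -199874 + 18111 = -181763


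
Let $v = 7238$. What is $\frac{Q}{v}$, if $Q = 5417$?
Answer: $\frac{5417}{7238} \approx 0.74841$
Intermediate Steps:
$\frac{Q}{v} = \frac{5417}{7238}$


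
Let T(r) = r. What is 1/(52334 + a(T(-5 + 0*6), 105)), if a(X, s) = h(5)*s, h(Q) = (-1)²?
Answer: 1/52439 ≈ 1.9070e-5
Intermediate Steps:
h(Q) = 1
a(X, s) = s (a(X, s) = 1*s = s)
1/(52334 + a(T(-5 + 0*6), 105)) = 1/(52334 + 105) = 1/52439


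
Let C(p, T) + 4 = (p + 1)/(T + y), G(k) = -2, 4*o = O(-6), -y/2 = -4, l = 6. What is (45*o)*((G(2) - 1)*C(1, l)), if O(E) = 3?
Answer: 10935/28 ≈ 390.54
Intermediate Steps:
y = 8 (y = -2*(-4) = 8)
o = ¾ (o = (¼)*3 = ¾ ≈ 0.75000)
C(p, T) = -4 + (1 + p)/(8 + T) (C(p, T) = -4 + (p + 1)/(T + 8) = -4 + (1 + p)/(8 + T))
(45*o)*((G(2) - 1)*C(1, l)) = (45*(¾))*((-2 - 1)*((-31 + 1 - 4*6)/(8 + 6))) = 135*(-3*(-31 + 1 - 24)/14)/4 = 135*(-3*(-54)/14)/4 = 135*(-3*(-27/7))/4 = (135/4)*(81/7) = 10935/28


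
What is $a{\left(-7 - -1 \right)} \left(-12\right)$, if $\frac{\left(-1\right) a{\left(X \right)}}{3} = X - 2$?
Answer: $-288$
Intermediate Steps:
$a{\left(X \right)} = 6 - 3 X$ ($a{\left(X \right)} = - 3 \left(X - 2\right) = - 3 \left(-2 + X\right) = 6 - 3 X$)
$a{\left(-7 - -1 \right)} \left(-12\right) = \left(6 - 3 \left(-7 - -1\right)\right) \left(-12\right) = \left(6 - 3 \left(-7 + 1\right)\right) \left(-12\right) = \left(6 - -18\right) \left(-12\right) = \left(6 + 18\right) \left(-12\right) = 24 \left(-12\right) = -288$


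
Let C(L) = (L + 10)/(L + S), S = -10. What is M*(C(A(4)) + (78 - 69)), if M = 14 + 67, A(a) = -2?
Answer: 675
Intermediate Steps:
M = 81
C(L) = (10 + L)/(-10 + L) (C(L) = (L + 10)/(L - 10) = (10 + L)/(-10 + L))
M*(C(A(4)) + (78 - 69)) = 81*((10 - 2)/(-10 - 2) + (78 - 69)) = 81*(8/(-12) + 9) = 81*(-1/12*8 + 9) = 81*(-⅔ + 9) = 81*(25/3) = 675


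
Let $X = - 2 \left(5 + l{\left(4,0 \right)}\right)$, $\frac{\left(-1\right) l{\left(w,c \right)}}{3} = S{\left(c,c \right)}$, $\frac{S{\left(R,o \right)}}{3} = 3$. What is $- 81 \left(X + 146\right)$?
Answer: $-15390$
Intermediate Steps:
$S{\left(R,o \right)} = 9$ ($S{\left(R,o \right)} = 3 \cdot 3 = 9$)
$l{\left(w,c \right)} = -27$ ($l{\left(w,c \right)} = \left(-3\right) 9 = -27$)
$X = 44$ ($X = - 2 \left(5 - 27\right) = \left(-2\right) \left(-22\right) = 44$)
$- 81 \left(X + 146\right) = - 81 \left(44 + 146\right) = \left(-81\right) 190 = -15390$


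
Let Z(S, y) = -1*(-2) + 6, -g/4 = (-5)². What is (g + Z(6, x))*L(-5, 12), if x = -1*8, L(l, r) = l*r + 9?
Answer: 4692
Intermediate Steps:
L(l, r) = 9 + l*r
x = -8
g = -100 (g = -4*(-5)² = -4*25 = -100)
Z(S, y) = 8 (Z(S, y) = 2 + 6 = 8)
(g + Z(6, x))*L(-5, 12) = (-100 + 8)*(9 - 5*12) = -92*(9 - 60) = -92*(-51) = 4692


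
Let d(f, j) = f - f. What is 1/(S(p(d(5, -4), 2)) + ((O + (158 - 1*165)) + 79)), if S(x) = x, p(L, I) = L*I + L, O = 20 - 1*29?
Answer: 1/63 ≈ 0.015873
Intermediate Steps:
d(f, j) = 0
O = -9 (O = 20 - 29 = -9)
p(L, I) = L + I*L (p(L, I) = I*L + L = L + I*L)
1/(S(p(d(5, -4), 2)) + ((O + (158 - 1*165)) + 79)) = 1/(0*(1 + 2) + ((-9 + (158 - 1*165)) + 79)) = 1/(0*3 + ((-9 + (158 - 165)) + 79)) = 1/(0 + ((-9 - 7) + 79)) = 1/(0 + (-16 + 79)) = 1/(0 + 63) = 1/63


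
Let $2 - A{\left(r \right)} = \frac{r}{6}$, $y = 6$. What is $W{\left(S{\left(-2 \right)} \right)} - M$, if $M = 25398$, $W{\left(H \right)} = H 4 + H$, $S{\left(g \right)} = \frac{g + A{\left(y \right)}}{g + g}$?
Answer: $- \frac{101587}{4} \approx -25397.0$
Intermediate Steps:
$A{\left(r \right)} = 2 - \frac{r}{6}$
$S{\left(g \right)} = \frac{1 + g}{2 g}$ ($S{\left(g \right)} = \frac{g + \left(2 - 1\right)}{g + g} = \frac{g + \left(2 - 1\right)}{2 g} = \left(g + 1\right) \frac{1}{2 g} = \left(1 + g\right) \frac{1}{2 g} = \frac{1 + g}{2 g}$)
$W{\left(H \right)} = 5 H$ ($W{\left(H \right)} = 4 H + H = 5 H$)
$W{\left(S{\left(-2 \right)} \right)} - M = 5 \frac{1 - 2}{2 \left(-2\right)} - 25398 = 5 \cdot \frac{1}{2} \left(- \frac{1}{2}\right) \left(-1\right) - 25398 = 5 \cdot \frac{1}{4} - 25398 = \frac{5}{4} - 25398 = - \frac{101587}{4}$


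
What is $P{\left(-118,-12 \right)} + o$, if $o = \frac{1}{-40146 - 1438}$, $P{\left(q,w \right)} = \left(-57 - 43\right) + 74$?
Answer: $- \frac{1081185}{41584} \approx -26.0$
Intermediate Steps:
$P{\left(q,w \right)} = -26$ ($P{\left(q,w \right)} = -100 + 74 = -26$)
$o = - \frac{1}{41584}$ ($o = \frac{1}{-41584} = - \frac{1}{41584} \approx -2.4048 \cdot 10^{-5}$)
$P{\left(-118,-12 \right)} + o = -26 - \frac{1}{41584} = - \frac{1081185}{41584}$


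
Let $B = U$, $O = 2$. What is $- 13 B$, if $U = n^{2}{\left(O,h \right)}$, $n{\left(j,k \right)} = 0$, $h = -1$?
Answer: $0$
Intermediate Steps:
$U = 0$ ($U = 0^{2} = 0$)
$B = 0$
$- 13 B = \left(-13\right) 0 = 0$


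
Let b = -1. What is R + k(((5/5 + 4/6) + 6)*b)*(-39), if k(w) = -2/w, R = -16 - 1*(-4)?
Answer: -510/23 ≈ -22.174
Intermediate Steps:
R = -12 (R = -16 + 4 = -12)
R + k(((5/5 + 4/6) + 6)*b)*(-39) = -12 - 2*(-1/((5/5 + 4/6) + 6))*(-39) = -12 - 2*(-1/((5*(⅕) + 4*(⅙)) + 6))*(-39) = -12 - 2*(-1/((1 + ⅔) + 6))*(-39) = -12 - 2*(-1/(5/3 + 6))*(-39) = -12 - 2/((23/3)*(-1))*(-39) = -12 - 2/(-23/3)*(-39) = -12 - 2*(-3/23)*(-39) = -12 + (6/23)*(-39) = -12 - 234/23 = -510/23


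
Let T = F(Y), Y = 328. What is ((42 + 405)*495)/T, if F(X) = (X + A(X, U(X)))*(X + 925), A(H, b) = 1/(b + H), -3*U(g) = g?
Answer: 13195440/24509933 ≈ 0.53837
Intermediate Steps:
U(g) = -g/3
A(H, b) = 1/(H + b)
F(X) = (925 + X)*(X + 3/(2*X)) (F(X) = (X + 1/(X - X/3))*(X + 925) = (X + 1/(2*X/3))*(925 + X) = (X + 3/(2*X))*(925 + X) = (925 + X)*(X + 3/(2*X)))
T = 269609263/656 (T = 3/2 + 328**2 + 925*328 + (2775/2)/328 = 3/2 + 107584 + 303400 + (2775/2)*(1/328) = 3/2 + 107584 + 303400 + 2775/656 = 269609263/656 ≈ 4.1099e+5)
((42 + 405)*495)/T = ((42 + 405)*495)/(269609263/656) = (447*495)*(656/269609263) = 221265*(656/269609263) = 13195440/24509933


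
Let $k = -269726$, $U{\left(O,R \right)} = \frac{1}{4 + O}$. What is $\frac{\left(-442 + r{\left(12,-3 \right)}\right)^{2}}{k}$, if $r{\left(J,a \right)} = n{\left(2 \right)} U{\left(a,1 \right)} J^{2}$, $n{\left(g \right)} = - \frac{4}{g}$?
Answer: $- \frac{266450}{134863} \approx -1.9757$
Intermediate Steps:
$r{\left(J,a \right)} = - \frac{2 J^{2}}{4 + a}$ ($r{\left(J,a \right)} = \frac{\left(-4\right) \frac{1}{2}}{4 + a} J^{2} = - \frac{2}{4 + a} J^{2} = - \frac{2 J^{2}}{4 + a}$)
$\frac{\left(-442 + r{\left(12,-3 \right)}\right)^{2}}{k} = \frac{\left(-442 - \frac{2 \cdot 12^{2}}{4 - 3}\right)^{2}}{-269726} = \left(-442 - \frac{288}{1}\right)^{2} \left(- \frac{1}{269726}\right) = \left(-442 - 288 \cdot 1\right)^{2} \left(- \frac{1}{269726}\right) = \left(-442 - 288\right)^{2} \left(- \frac{1}{269726}\right) = \left(-730\right)^{2} \left(- \frac{1}{269726}\right) = 532900 \left(- \frac{1}{269726}\right) = - \frac{266450}{134863}$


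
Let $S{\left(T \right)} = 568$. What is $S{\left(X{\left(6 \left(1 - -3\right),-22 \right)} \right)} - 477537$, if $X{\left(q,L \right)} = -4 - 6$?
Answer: $-476969$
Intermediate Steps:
$X{\left(q,L \right)} = -10$
$S{\left(X{\left(6 \left(1 - -3\right),-22 \right)} \right)} - 477537 = 568 - 477537 = -476969$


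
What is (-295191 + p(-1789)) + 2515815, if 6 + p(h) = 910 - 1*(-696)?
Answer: 2222224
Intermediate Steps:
p(h) = 1600 (p(h) = -6 + (910 - 1*(-696)) = -6 + (910 + 696) = -6 + 1606 = 1600)
(-295191 + p(-1789)) + 2515815 = (-295191 + 1600) + 2515815 = -293591 + 2515815 = 2222224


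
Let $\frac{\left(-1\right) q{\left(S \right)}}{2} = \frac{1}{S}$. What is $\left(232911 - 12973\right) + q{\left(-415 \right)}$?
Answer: $\frac{91274272}{415} \approx 2.1994 \cdot 10^{5}$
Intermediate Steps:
$q{\left(S \right)} = - \frac{2}{S}$
$\left(232911 - 12973\right) + q{\left(-415 \right)} = \left(232911 - 12973\right) - \frac{2}{-415} = 219938 - - \frac{2}{415} = 219938 + \frac{2}{415} = \frac{91274272}{415}$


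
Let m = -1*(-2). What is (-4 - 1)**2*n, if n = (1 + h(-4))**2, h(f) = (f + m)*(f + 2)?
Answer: 625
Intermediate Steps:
m = 2
h(f) = (2 + f)**2 (h(f) = (f + 2)*(f + 2) = (2 + f)*(2 + f) = (2 + f)**2)
n = 25 (n = (1 + (4 + (-4)**2 + 4*(-4)))**2 = (1 + (4 + 16 - 16))**2 = (1 + 4)**2 = 5**2 = 25)
(-4 - 1)**2*n = (-4 - 1)**2*25 = (-5)**2*25 = 25*25 = 625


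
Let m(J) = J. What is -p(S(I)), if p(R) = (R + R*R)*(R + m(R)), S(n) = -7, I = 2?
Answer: 588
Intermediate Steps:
p(R) = 2*R*(R + R²) (p(R) = (R + R*R)*(R + R) = (R + R²)*(2*R) = 2*R*(R + R²))
-p(S(I)) = -2*(-7)²*(1 - 7) = -2*49*(-6) = -1*(-588) = 588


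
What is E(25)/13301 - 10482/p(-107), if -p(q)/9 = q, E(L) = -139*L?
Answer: -47589169/4269621 ≈ -11.146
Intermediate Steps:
p(q) = -9*q
E(25)/13301 - 10482/p(-107) = -139*25/13301 - 10482/((-9*(-107))) = -3475*1/13301 - 10482/963 = -3475/13301 - 10482*1/963 = -3475/13301 - 3494/321 = -47589169/4269621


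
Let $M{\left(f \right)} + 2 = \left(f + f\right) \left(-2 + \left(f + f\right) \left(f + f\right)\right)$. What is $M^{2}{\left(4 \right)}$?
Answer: $244036$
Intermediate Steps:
$M{\left(f \right)} = -2 + 2 f \left(-2 + 4 f^{2}\right)$ ($M{\left(f \right)} = -2 + \left(f + f\right) \left(-2 + \left(f + f\right) \left(f + f\right)\right) = -2 + 2 f \left(-2 + 2 f 2 f\right) = -2 + 2 f \left(-2 + 4 f^{2}\right)$)
$M^{2}{\left(4 \right)} = \left(-2 - 16 + 8 \cdot 4^{3}\right)^{2} = \left(-2 - 16 + 8 \cdot 64\right)^{2} = \left(-2 - 16 + 512\right)^{2} = 494^{2} = 244036$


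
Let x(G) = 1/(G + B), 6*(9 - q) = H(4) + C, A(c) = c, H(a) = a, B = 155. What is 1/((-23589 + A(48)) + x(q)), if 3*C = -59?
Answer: -2999/70599441 ≈ -4.2479e-5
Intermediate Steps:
C = -59/3 (C = (⅓)*(-59) = -59/3 ≈ -19.667)
q = 209/18 (q = 9 - (4 - 59/3)/6 = 9 - ⅙*(-47/3) = 9 + 47/18 = 209/18 ≈ 11.611)
x(G) = 1/(155 + G) (x(G) = 1/(G + 155) = 1/(155 + G))
1/((-23589 + A(48)) + x(q)) = 1/((-23589 + 48) + 1/(155 + 209/18)) = 1/(-23541 + 1/(2999/18)) = 1/(-23541 + 18/2999) = 1/(-70599441/2999) = -2999/70599441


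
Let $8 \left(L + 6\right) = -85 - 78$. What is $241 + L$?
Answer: $\frac{1717}{8} \approx 214.63$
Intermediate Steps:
$L = - \frac{211}{8}$ ($L = -6 + \frac{-85 - 78}{8} = -6 + \frac{1}{8} \left(-163\right) = -6 - \frac{163}{8} = - \frac{211}{8} \approx -26.375$)
$241 + L = 241 - \frac{211}{8} = \frac{1717}{8}$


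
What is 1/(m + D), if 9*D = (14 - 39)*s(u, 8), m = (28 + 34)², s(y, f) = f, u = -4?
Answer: 9/34396 ≈ 0.00026166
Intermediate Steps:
m = 3844 (m = 62² = 3844)
D = -200/9 (D = ((14 - 39)*8)/9 = (-25*8)/9 = (⅑)*(-200) = -200/9 ≈ -22.222)
1/(m + D) = 1/(3844 - 200/9) = 1/(34396/9) = 9/34396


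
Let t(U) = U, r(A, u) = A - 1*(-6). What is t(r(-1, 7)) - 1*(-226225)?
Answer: 226230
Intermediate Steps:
r(A, u) = 6 + A (r(A, u) = A + 6 = 6 + A)
t(r(-1, 7)) - 1*(-226225) = (6 - 1) - 1*(-226225) = 5 + 226225 = 226230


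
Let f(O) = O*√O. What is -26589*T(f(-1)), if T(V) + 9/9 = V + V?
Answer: 26589 + 53178*I ≈ 26589.0 + 53178.0*I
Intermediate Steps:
f(O) = O^(3/2)
T(V) = -1 + 2*V (T(V) = -1 + (V + V) = -1 + 2*V)
-26589*T(f(-1)) = -26589*(-1 + 2*(-1)^(3/2)) = -26589*(-1 + 2*(-I)) = -26589*(-1 - 2*I) = 26589 + 53178*I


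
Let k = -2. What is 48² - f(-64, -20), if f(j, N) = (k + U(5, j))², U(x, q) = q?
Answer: -2052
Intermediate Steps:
f(j, N) = (-2 + j)²
48² - f(-64, -20) = 48² - (-2 - 64)² = 2304 - 1*(-66)² = 2304 - 1*4356 = 2304 - 4356 = -2052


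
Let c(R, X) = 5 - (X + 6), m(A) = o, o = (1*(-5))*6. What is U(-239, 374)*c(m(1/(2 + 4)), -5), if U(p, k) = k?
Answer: 1496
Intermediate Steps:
o = -30 (o = -5*6 = -30)
m(A) = -30
c(R, X) = -1 - X (c(R, X) = 5 - (6 + X) = 5 + (-6 - X) = -1 - X)
U(-239, 374)*c(m(1/(2 + 4)), -5) = 374*(-1 - 1*(-5)) = 374*(-1 + 5) = 374*4 = 1496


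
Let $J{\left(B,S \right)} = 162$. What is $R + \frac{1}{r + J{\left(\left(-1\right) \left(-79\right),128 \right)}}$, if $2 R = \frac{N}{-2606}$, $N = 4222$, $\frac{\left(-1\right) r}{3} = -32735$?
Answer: $- \frac{207650131}{256344402} \approx -0.81004$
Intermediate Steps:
$r = 98205$ ($r = \left(-3\right) \left(-32735\right) = 98205$)
$R = - \frac{2111}{2606}$ ($R = \frac{4222 \frac{1}{-2606}}{2} = \frac{4222 \left(- \frac{1}{2606}\right)}{2} = \frac{1}{2} \left(- \frac{2111}{1303}\right) = - \frac{2111}{2606} \approx -0.81005$)
$R + \frac{1}{r + J{\left(\left(-1\right) \left(-79\right),128 \right)}} = - \frac{2111}{2606} + \frac{1}{98205 + 162} = - \frac{2111}{2606} + \frac{1}{98367} = - \frac{207650131}{256344402}$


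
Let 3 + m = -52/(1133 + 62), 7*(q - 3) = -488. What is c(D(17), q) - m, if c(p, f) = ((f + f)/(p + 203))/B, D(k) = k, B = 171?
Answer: 19133029/6293826 ≈ 3.0400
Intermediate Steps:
q = -467/7 (q = 3 + (⅐)*(-488) = 3 - 488/7 = -467/7 ≈ -66.714)
m = -3637/1195 (m = -3 - 52/(1133 + 62) = -3 - 52/1195 = -3637/1195 ≈ -3.0435)
c(p, f) = 2*f/(171*(203 + p)) (c(p, f) = ((f + f)/(p + 203))/171 = ((2*f)/(203 + p))*(1/171) = (2*f/(203 + p))*(1/171) = 2*f/(171*(203 + p)))
c(D(17), q) - m = (2/171)*(-467/7)/(203 + 17) - 1*(-3637/1195) = (2/171)*(-467/7)/220 + 3637/1195 = (2/171)*(-467/7)*(1/220) + 3637/1195 = -467/131670 + 3637/1195 = 19133029/6293826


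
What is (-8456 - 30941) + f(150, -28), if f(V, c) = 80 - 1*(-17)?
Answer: -39300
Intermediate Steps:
f(V, c) = 97 (f(V, c) = 80 + 17 = 97)
(-8456 - 30941) + f(150, -28) = (-8456 - 30941) + 97 = -39397 + 97 = -39300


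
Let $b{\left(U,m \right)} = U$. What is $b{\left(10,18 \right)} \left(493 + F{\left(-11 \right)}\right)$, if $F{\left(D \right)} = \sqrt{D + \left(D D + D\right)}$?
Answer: $4930 + 30 \sqrt{11} \approx 5029.5$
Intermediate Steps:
$F{\left(D \right)} = \sqrt{D^{2} + 2 D}$ ($F{\left(D \right)} = \sqrt{D + \left(D^{2} + D\right)} = \sqrt{D + \left(D + D^{2}\right)} = \sqrt{D^{2} + 2 D}$)
$b{\left(10,18 \right)} \left(493 + F{\left(-11 \right)}\right) = 10 \left(493 + \sqrt{- 11 \left(2 - 11\right)}\right) = 10 \left(493 + \sqrt{\left(-11\right) \left(-9\right)}\right) = 10 \left(493 + \sqrt{99}\right) = 10 \left(493 + 3 \sqrt{11}\right) = 4930 + 30 \sqrt{11}$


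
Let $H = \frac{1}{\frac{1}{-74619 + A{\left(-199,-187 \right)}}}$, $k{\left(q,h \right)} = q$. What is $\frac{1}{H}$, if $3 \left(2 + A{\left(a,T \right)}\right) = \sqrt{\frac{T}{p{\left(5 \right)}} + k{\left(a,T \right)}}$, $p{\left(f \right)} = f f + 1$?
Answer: $- \frac{5820438}{434326905785} - \frac{i \sqrt{139386}}{434326905785} \approx -1.3401 \cdot 10^{-5} - 8.5959 \cdot 10^{-10} i$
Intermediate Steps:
$p{\left(f \right)} = 1 + f^{2}$ ($p{\left(f \right)} = f^{2} + 1 = 1 + f^{2}$)
$A{\left(a,T \right)} = -2 + \frac{\sqrt{a + \frac{T}{26}}}{3}$ ($A{\left(a,T \right)} = -2 + \frac{\sqrt{\frac{T}{1 + 5^{2}} + a}}{3} = -2 + \frac{\sqrt{\frac{T}{1 + 25} + a}}{3} = -2 + \frac{\sqrt{\frac{T}{26} + a}}{3} = -2 + \frac{\sqrt{a + \frac{T}{26}}}{3}$)
$H = -74621 + \frac{i \sqrt{139386}}{78}$ ($H = \frac{1}{\frac{1}{-74619 - \left(2 - \frac{\sqrt{26 \left(-187\right) + 676 \left(-199\right)}}{78}\right)}} = \frac{1}{\frac{1}{-74619 - \left(2 - \frac{\sqrt{-4862 - 134524}}{78}\right)}} = \frac{1}{\frac{1}{-74619 - \left(2 - \frac{\sqrt{-139386}}{78}\right)}} = \frac{1}{\frac{1}{-74619 - \left(2 - \frac{i \sqrt{139386}}{78}\right)}} = \frac{1}{\frac{1}{-74621 + \frac{i \sqrt{139386}}{78}}} = -74621 + \frac{i \sqrt{139386}}{78} \approx -74621.0 + 4.7865 i$)
$\frac{1}{H} = \frac{1}{-74621 + \frac{i \sqrt{139386}}{78}}$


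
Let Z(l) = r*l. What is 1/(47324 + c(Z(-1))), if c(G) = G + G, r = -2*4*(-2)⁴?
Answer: 1/47580 ≈ 2.1017e-5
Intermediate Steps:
r = -128 (r = -8*16 = -128)
Z(l) = -128*l
c(G) = 2*G
1/(47324 + c(Z(-1))) = 1/(47324 + 2*(-128*(-1))) = 1/(47324 + 2*128) = 1/(47324 + 256) = 1/47580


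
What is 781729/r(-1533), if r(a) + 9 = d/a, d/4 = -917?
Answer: -171198651/1447 ≈ -1.1831e+5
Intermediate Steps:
d = -3668 (d = 4*(-917) = -3668)
r(a) = -9 - 3668/a
781729/r(-1533) = 781729/(-9 - 3668/(-1533)) = 781729/(-9 - 3668*(-1/1533)) = 781729/(-9 + 524/219) = 781729/(-1447/219) = 781729*(-219/1447) = -171198651/1447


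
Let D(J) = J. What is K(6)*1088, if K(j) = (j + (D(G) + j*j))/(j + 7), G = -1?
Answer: 44608/13 ≈ 3431.4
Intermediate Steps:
K(j) = (-1 + j + j²)/(7 + j) (K(j) = (j + (-1 + j*j))/(j + 7) = (j + (-1 + j²))/(7 + j) = (-1 + j + j²)/(7 + j))
K(6)*1088 = ((-1 + 6 + 6²)/(7 + 6))*1088 = ((-1 + 6 + 36)/13)*1088 = ((1/13)*41)*1088 = (41/13)*1088 = 44608/13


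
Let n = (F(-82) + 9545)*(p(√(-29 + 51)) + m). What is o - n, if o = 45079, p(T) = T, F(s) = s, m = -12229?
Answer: 115768106 - 9463*√22 ≈ 1.1572e+8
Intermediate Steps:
n = -115723027 + 9463*√22 (n = (-82 + 9545)*(√(-29 + 51) - 12229) = 9463*(√22 - 12229) = 9463*(-12229 + √22) = -115723027 + 9463*√22 ≈ -1.1568e+8)
o - n = 45079 - (-115723027 + 9463*√22) = 45079 + (115723027 - 9463*√22) = 115768106 - 9463*√22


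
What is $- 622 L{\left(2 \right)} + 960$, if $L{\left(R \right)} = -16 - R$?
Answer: $12156$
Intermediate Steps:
$- 622 L{\left(2 \right)} + 960 = - 622 \left(-16 - 2\right) + 960 = \left(-622\right) \left(-18\right) + 960 = 11196 + 960 = 12156$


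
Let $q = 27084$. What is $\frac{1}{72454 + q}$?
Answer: $\frac{1}{99538} \approx 1.0046 \cdot 10^{-5}$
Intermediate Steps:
$\frac{1}{72454 + q} = \frac{1}{72454 + 27084} = \frac{1}{99538}$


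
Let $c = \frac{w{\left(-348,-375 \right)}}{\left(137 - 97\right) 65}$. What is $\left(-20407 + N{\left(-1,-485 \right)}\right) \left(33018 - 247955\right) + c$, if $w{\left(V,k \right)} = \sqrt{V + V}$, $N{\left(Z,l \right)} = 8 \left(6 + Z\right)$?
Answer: $4377621879 + \frac{i \sqrt{174}}{1300} \approx 4.3776 \cdot 10^{9} + 0.010147 i$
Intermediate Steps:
$N{\left(Z,l \right)} = 48 + 8 Z$
$w{\left(V,k \right)} = \sqrt{2} \sqrt{V}$ ($w{\left(V,k \right)} = \sqrt{2 V} = \sqrt{2} \sqrt{V}$)
$c = \frac{i \sqrt{174}}{1300}$ ($c = \frac{\sqrt{2} \sqrt{-348}}{\left(137 - 97\right) 65} = \frac{\sqrt{2} \cdot 2 i \sqrt{87}}{40 \cdot 65} = \frac{2 i \sqrt{174}}{2600} = 2 i \sqrt{174} \cdot \frac{1}{2600} = \frac{i \sqrt{174}}{1300} \approx 0.010147 i$)
$\left(-20407 + N{\left(-1,-485 \right)}\right) \left(33018 - 247955\right) + c = \left(-20407 + \left(48 + 8 \left(-1\right)\right)\right) \left(33018 - 247955\right) + \frac{i \sqrt{174}}{1300} = \left(-20407 + \left(48 - 8\right)\right) \left(-214937\right) + \frac{i \sqrt{174}}{1300} = \left(-20407 + 40\right) \left(-214937\right) + \frac{i \sqrt{174}}{1300} = \left(-20367\right) \left(-214937\right) + \frac{i \sqrt{174}}{1300} = 4377621879 + \frac{i \sqrt{174}}{1300}$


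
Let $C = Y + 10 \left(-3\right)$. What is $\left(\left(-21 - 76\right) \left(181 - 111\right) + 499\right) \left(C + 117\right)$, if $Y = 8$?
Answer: $-597645$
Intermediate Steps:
$C = -22$ ($C = 8 + 10 \left(-3\right) = 8 - 30 = -22$)
$\left(\left(-21 - 76\right) \left(181 - 111\right) + 499\right) \left(C + 117\right) = \left(\left(-21 - 76\right) \left(181 - 111\right) + 499\right) \left(-22 + 117\right) = \left(\left(-97\right) 70 + 499\right) 95 = \left(-6790 + 499\right) 95 = \left(-6291\right) 95 = -597645$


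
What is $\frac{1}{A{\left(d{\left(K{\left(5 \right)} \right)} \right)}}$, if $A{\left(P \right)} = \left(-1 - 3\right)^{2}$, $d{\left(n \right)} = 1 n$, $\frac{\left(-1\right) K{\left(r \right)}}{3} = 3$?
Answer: $\frac{1}{16} \approx 0.0625$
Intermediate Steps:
$K{\left(r \right)} = -9$ ($K{\left(r \right)} = \left(-3\right) 3 = -9$)
$d{\left(n \right)} = n$
$A{\left(P \right)} = 16$ ($A{\left(P \right)} = \left(-4\right)^{2} = 16$)
$\frac{1}{A{\left(d{\left(K{\left(5 \right)} \right)} \right)}} = \frac{1}{16}$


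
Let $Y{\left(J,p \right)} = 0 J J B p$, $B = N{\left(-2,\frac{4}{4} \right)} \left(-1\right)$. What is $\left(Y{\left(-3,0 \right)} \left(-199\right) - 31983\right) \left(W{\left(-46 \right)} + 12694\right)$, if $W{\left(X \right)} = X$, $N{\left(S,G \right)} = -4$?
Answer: $-404520984$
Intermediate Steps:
$B = 4$ ($B = \left(-4\right) \left(-1\right) = 4$)
$Y{\left(J,p \right)} = 0$ ($Y{\left(J,p \right)} = 0 J J 4 p = 0 J^{2} \cdot 4 p = 0 \cdot 4 J^{2} p = 0 p = 0$)
$\left(Y{\left(-3,0 \right)} \left(-199\right) - 31983\right) \left(W{\left(-46 \right)} + 12694\right) = \left(0 \left(-199\right) - 31983\right) \left(-46 + 12694\right) = \left(0 - 31983\right) 12648 = \left(-31983\right) 12648 = -404520984$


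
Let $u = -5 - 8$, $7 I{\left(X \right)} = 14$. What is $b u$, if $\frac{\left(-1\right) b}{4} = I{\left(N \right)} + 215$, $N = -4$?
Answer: $11284$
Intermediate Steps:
$I{\left(X \right)} = 2$ ($I{\left(X \right)} = \frac{1}{7} \cdot 14 = 2$)
$u = -13$
$b = -868$ ($b = - 4 \left(2 + 215\right) = \left(-4\right) 217 = -868$)
$b u = \left(-868\right) \left(-13\right) = 11284$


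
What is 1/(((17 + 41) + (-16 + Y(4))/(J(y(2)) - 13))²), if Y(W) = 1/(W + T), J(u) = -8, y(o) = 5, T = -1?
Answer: 3969/13697401 ≈ 0.00028976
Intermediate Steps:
Y(W) = 1/(-1 + W) (Y(W) = 1/(W - 1) = 1/(-1 + W))
1/(((17 + 41) + (-16 + Y(4))/(J(y(2)) - 13))²) = 1/(((17 + 41) + (-16 + 1/(-1 + 4))/(-8 - 13))²) = 1/((58 + (-16 + 1/3)/(-21))²) = 1/((58 + (-16 + ⅓)*(-1/21))²) = 1/((58 - 47/3*(-1/21))²) = 1/((58 + 47/63)²) = 1/((3701/63)²) = 1/(13697401/3969) = 3969/13697401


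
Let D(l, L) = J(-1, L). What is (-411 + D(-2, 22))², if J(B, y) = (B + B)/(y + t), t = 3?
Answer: 105616729/625 ≈ 1.6899e+5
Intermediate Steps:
J(B, y) = 2*B/(3 + y) (J(B, y) = (B + B)/(y + 3) = (2*B)/(3 + y) = 2*B/(3 + y))
D(l, L) = -2/(3 + L) (D(l, L) = 2*(-1)/(3 + L) = -2/(3 + L))
(-411 + D(-2, 22))² = (-411 - 2/(3 + 22))² = (-411 - 2/25)² = (-10277/25)² = 105616729/625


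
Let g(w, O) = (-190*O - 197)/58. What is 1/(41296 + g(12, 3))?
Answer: 58/2394401 ≈ 2.4223e-5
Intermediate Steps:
g(w, O) = -197/58 - 95*O/29 (g(w, O) = (-197 - 190*O)*(1/58) = -197/58 - 95*O/29)
1/(41296 + g(12, 3)) = 1/(41296 + (-197/58 - 95/29*3)) = 1/(41296 + (-197/58 - 285/29)) = 1/(41296 - 767/58) = 1/(2394401/58) = 58/2394401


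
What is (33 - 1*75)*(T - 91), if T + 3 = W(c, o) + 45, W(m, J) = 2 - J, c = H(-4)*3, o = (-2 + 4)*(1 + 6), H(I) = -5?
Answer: 2562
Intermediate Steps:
o = 14 (o = 2*7 = 14)
c = -15 (c = -5*3 = -15)
T = 30 (T = -3 + ((2 - 1*14) + 45) = -3 + ((2 - 14) + 45) = -3 + (-12 + 45) = -3 + 33 = 30)
(33 - 1*75)*(T - 91) = (33 - 1*75)*(30 - 91) = (33 - 75)*(-61) = -42*(-61) = 2562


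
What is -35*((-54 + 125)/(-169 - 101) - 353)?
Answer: 667667/54 ≈ 12364.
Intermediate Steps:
-35*((-54 + 125)/(-169 - 101) - 353) = -35*(71/(-270) - 353) = -35*(71*(-1/270) - 353) = -35*(-71/270 - 353) = -35*(-95381/270) = 667667/54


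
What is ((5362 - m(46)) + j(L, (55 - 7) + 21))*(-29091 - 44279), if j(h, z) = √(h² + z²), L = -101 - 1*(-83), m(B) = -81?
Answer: -399352910 - 220110*√565 ≈ -4.0458e+8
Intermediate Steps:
L = -18 (L = -101 + 83 = -18)
((5362 - m(46)) + j(L, (55 - 7) + 21))*(-29091 - 44279) = ((5362 - 1*(-81)) + √((-18)² + ((55 - 7) + 21)²))*(-29091 - 44279) = ((5362 + 81) + √(324 + (48 + 21)²))*(-73370) = (5443 + √(324 + 69²))*(-73370) = (5443 + √(324 + 4761))*(-73370) = (5443 + √5085)*(-73370) = (5443 + 3*√565)*(-73370) = -399352910 - 220110*√565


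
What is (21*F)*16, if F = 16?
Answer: 5376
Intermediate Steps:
(21*F)*16 = (21*16)*16 = 336*16 = 5376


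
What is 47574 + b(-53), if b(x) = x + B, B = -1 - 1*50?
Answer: 47470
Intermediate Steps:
B = -51 (B = -1 - 50 = -51)
b(x) = -51 + x (b(x) = x - 51 = -51 + x)
47574 + b(-53) = 47574 + (-51 - 53) = 47574 - 104 = 47470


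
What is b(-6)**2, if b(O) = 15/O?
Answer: 25/4 ≈ 6.2500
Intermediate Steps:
b(-6)**2 = (15/(-6))**2 = (15*(-1/6))**2 = (-5/2)**2 = 25/4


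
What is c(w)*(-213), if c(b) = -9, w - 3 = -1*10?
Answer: 1917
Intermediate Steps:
w = -7 (w = 3 - 1*10 = 3 - 10 = -7)
c(w)*(-213) = -9*(-213) = 1917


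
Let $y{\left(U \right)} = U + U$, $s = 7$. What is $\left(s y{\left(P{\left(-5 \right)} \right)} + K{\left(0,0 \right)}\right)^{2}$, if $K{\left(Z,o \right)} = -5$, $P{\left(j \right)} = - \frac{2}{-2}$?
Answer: $81$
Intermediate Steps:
$P{\left(j \right)} = 1$ ($P{\left(j \right)} = \left(-2\right) \left(- \frac{1}{2}\right) = 1$)
$y{\left(U \right)} = 2 U$
$\left(s y{\left(P{\left(-5 \right)} \right)} + K{\left(0,0 \right)}\right)^{2} = \left(7 \cdot 2 \cdot 1 - 5\right)^{2} = \left(7 \cdot 2 - 5\right)^{2} = \left(14 - 5\right)^{2} = 9^{2} = 81$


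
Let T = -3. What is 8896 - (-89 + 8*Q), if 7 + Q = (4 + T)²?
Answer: 9033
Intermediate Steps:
Q = -6 (Q = -7 + (4 - 3)² = -7 + 1² = -7 + 1 = -6)
8896 - (-89 + 8*Q) = 8896 - (-89 + 8*(-6)) = 8896 - (-89 - 48) = 8896 - 1*(-137) = 8896 + 137 = 9033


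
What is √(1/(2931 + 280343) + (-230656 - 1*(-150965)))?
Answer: I*√6394737280642242/283274 ≈ 282.3*I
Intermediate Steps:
√(1/(2931 + 280343) + (-230656 - 1*(-150965))) = √(1/283274 + (-230656 + 150965)) = √(1/283274 - 79691) = √(-22574388333/283274) = I*√6394737280642242/283274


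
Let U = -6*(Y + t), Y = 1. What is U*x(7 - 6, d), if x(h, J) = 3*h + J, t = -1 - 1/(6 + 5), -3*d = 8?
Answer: 2/11 ≈ 0.18182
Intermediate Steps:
d = -8/3 (d = -⅓*8 = -8/3 ≈ -2.6667)
t = -12/11 (t = -1 - 1/11 = -12/11 ≈ -1.0909)
x(h, J) = J + 3*h
U = 6/11 (U = -6*(1 - 12/11) = -6*(-1/11) = 6/11 ≈ 0.54545)
U*x(7 - 6, d) = 6*(-8/3 + 3*(7 - 6))/11 = 6*(-8/3 + 3*1)/11 = 6*(-8/3 + 3)/11 = (6/11)*(⅓) = 2/11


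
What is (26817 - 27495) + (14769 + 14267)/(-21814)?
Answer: -7409464/10907 ≈ -679.33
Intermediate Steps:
(26817 - 27495) + (14769 + 14267)/(-21814) = -678 + 29036*(-1/21814) = -678 - 14518/10907 = -7409464/10907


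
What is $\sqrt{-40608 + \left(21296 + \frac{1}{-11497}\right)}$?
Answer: $\frac{i \sqrt{2552679657305}}{11497} \approx 138.97 i$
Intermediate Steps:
$\sqrt{-40608 + \left(21296 + \frac{1}{-11497}\right)} = \sqrt{-40608 + \left(21296 - \frac{1}{11497}\right)} = \sqrt{-40608 + \frac{244840111}{11497}} = \sqrt{- \frac{222030065}{11497}} = \frac{i \sqrt{2552679657305}}{11497}$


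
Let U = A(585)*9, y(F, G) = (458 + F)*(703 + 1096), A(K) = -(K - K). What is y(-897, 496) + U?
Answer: -789761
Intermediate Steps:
A(K) = 0 (A(K) = -1*0 = 0)
y(F, G) = 823942 + 1799*F (y(F, G) = (458 + F)*1799 = 823942 + 1799*F)
U = 0 (U = 0*9 = 0)
y(-897, 496) + U = (823942 + 1799*(-897)) + 0 = (823942 - 1613703) + 0 = -789761 + 0 = -789761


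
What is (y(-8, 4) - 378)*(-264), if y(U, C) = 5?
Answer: 98472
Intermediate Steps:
(y(-8, 4) - 378)*(-264) = (5 - 378)*(-264) = -373*(-264) = 98472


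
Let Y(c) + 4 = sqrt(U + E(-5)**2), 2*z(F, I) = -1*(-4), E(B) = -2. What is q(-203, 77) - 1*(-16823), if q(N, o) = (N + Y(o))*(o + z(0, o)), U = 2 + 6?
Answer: 470 + 158*sqrt(3) ≈ 743.66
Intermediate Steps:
U = 8
z(F, I) = 2 (z(F, I) = (-1*(-4))/2 = (1/2)*4 = 2)
Y(c) = -4 + 2*sqrt(3) (Y(c) = -4 + sqrt(8 + (-2)**2) = -4 + sqrt(8 + 4) = -4 + sqrt(12) = -4 + 2*sqrt(3))
q(N, o) = (2 + o)*(-4 + N + 2*sqrt(3)) (q(N, o) = (N + (-4 + 2*sqrt(3)))*(o + 2) = (-4 + N + 2*sqrt(3))*(2 + o) = (2 + o)*(-4 + N + 2*sqrt(3)))
q(-203, 77) - 1*(-16823) = (-8 + 2*(-203) + 4*sqrt(3) - 203*77 - 2*77*(2 - sqrt(3))) - 1*(-16823) = (-8 - 406 + 4*sqrt(3) - 15631 + (-308 + 154*sqrt(3))) + 16823 = (-16353 + 158*sqrt(3)) + 16823 = 470 + 158*sqrt(3)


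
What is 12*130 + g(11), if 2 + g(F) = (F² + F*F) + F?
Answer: 1811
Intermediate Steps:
g(F) = -2 + F + 2*F² (g(F) = -2 + ((F² + F*F) + F) = -2 + ((F² + F²) + F) = -2 + (2*F² + F) = -2 + (F + 2*F²) = -2 + F + 2*F²)
12*130 + g(11) = 12*130 + (-2 + 11 + 2*11²) = 1560 + (-2 + 11 + 2*121) = 1560 + (-2 + 11 + 242) = 1560 + 251 = 1811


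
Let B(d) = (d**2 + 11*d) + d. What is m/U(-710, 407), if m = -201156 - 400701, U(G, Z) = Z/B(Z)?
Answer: -252178083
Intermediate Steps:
B(d) = d**2 + 12*d
U(G, Z) = 1/(12 + Z) (U(G, Z) = Z/((Z*(12 + Z))) = Z*(1/(Z*(12 + Z))) = 1/(12 + Z))
m = -601857
m/U(-710, 407) = -601857/(1/(12 + 407)) = -601857/(1/419) = -601857/1/419 = -601857*419 = -252178083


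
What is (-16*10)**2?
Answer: 25600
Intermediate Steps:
(-16*10)**2 = (-160)**2 = 25600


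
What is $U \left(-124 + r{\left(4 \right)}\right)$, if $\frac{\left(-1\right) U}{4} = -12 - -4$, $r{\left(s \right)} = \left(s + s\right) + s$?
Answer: $-3584$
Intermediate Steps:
$r{\left(s \right)} = 3 s$ ($r{\left(s \right)} = 2 s + s = 3 s$)
$U = 32$ ($U = - 4 \left(-12 - -4\right) = - 4 \left(-12 + 4\right) = \left(-4\right) \left(-8\right) = 32$)
$U \left(-124 + r{\left(4 \right)}\right) = 32 \left(-124 + 3 \cdot 4\right) = 32 \left(-124 + 12\right) = 32 \left(-112\right) = -3584$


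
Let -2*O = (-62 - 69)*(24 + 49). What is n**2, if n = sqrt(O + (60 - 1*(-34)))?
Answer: 9751/2 ≈ 4875.5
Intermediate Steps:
O = 9563/2 (O = -(-62 - 69)*(24 + 49)/2 = -(-131)*73/2 = -1/2*(-9563) = 9563/2 ≈ 4781.5)
n = 7*sqrt(398)/2 (n = sqrt(9563/2 + (60 - 1*(-34))) = sqrt(9563/2 + (60 + 34)) = sqrt(9563/2 + 94) = sqrt(9751/2) = 7*sqrt(398)/2 ≈ 69.825)
n**2 = (7*sqrt(398)/2)**2 = 9751/2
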